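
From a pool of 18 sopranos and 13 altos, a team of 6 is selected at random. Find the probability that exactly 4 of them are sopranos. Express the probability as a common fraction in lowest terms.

There are C(31,6) = 736281 ways to choose 6 from 31.
Selections with exactly 4 sopranos: choose 4 of the 18 sopranos and 2 of the 13 altos, C(18,4)·C(13,2) = 3060·78 = 238680.
Probability = 238680/736281 = 2040/6293.

2040/6293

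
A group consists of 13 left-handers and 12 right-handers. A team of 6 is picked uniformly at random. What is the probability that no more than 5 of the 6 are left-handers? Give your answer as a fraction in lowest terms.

There are C(25,6) = 177100 ways to choose the 6.
The complement is exactly 6 left-handers: C(13,6)·C(12,0) = 1716.
Probability = 1 − 1716/177100 = 175384/177100 = 3986/4025.

3986/4025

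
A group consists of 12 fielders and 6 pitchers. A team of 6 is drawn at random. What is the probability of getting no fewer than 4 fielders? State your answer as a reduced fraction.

4367/6188

Total selections: C(18,6) = 18564.
Favorable selections (no fewer than 4 fielders): C(12,4)·C(6,2) + C(12,5)·C(6,1) + C(12,6)·C(6,0) = 7425 + 4752 + 924 = 13101.
Probability = 13101/18564 = 4367/6188.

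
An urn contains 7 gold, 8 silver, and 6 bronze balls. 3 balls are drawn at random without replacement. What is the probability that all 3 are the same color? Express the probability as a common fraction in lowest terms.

111/1330

There are C(21,3) = 1330 ways to draw 3 balls.
All same color: C(7,3) + C(8,3) + C(6,3) = 35 + 56 + 20 = 111.
Probability = 111/1330.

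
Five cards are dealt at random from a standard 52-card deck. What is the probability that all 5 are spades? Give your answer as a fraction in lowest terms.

33/66640

There are C(52,5) = 2598960 possible 5-card hands.
Hands that are all spades: C(13,5) = 1287.
Probability = 1287/2598960 = 33/66640.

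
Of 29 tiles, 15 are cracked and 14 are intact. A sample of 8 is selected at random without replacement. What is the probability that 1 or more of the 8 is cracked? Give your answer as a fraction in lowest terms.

There are C(29,8) = 4292145 ways to choose the 8.
The complement is all 8 are intact: C(14,8) = 3003.
Probability = 1 − 3003/4292145 = 4289142/4292145 = 9998/10005.

9998/10005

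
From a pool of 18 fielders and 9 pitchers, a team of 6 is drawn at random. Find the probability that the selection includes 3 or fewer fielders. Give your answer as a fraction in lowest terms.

15029/49335

Total selections: C(27,6) = 296010.
Count the complement (more than 3 fielders): C(18,4)·C(9,2) + C(18,5)·C(9,1) + C(18,6)·C(9,0) = 110160 + 77112 + 18564 = 205836.
Probability = 1 − 205836/296010 = 90174/296010 = 15029/49335.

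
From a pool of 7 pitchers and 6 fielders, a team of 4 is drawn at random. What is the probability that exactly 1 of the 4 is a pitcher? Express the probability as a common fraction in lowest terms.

28/143

The sample space is all 4-subsets of the 13: C(13,4) = 715.
Selections with exactly 1 pitcher: choose 1 of the 7 pitchers and 3 of the 6 fielders, C(7,1)·C(6,3) = 7·20 = 140.
Probability = 140/715 = 28/143.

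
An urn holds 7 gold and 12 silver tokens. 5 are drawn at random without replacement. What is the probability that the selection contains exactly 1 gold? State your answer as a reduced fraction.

385/1292

The sample space is all 5-subsets of the 19: C(19,5) = 11628.
Selections with exactly 1 gold: choose 1 of the 7 gold and 4 of the 12 silver, C(7,1)·C(12,4) = 7·495 = 3465.
Probability = 3465/11628 = 385/1292.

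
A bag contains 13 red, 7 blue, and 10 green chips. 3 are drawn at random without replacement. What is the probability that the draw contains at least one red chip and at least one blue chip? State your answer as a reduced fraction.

247/580

There are C(30,3) = 4060 possible draws.
By inclusion-exclusion on the complements, draws missing all red or all blue: C(17,3) + C(23,3) − C(10,3) = 680 + 1771 − 120 = 2331.
So draws with at least one of each: 4060 − 2331 = 1729, probability 1729/4060 = 247/580.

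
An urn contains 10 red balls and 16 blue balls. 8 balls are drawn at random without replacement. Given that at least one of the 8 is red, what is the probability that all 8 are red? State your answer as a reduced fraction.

Work in counts. Selections with at least one red: C(26,8) − C(16,8) = 1562275 − 12870 = 1549405.
Of those, selections where all 8 are red: C(10,8) = 45.
Conditional probability = 45/1549405 = 9/309881.

9/309881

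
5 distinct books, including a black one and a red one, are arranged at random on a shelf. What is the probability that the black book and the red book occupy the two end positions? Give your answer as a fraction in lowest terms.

1/10

There are 5! = 120 arrangements.
Place the black book and the red book at the ends in 2 ways, arrange the remaining 3 in 3! = 6 ways: 2·6 = 12.
Probability = 12/120 = 1/10.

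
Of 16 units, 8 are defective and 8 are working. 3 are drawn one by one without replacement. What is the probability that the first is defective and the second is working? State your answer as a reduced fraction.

4/15

Multiply the conditional probabilities at each draw: 8/16 · 8/15 = 64/240 = 4/15.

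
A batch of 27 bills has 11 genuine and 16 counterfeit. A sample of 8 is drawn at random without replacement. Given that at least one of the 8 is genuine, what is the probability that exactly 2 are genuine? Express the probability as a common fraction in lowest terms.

88/441

Work in counts. Selections with at least one genuine: C(27,8) − C(16,8) = 2220075 − 12870 = 2207205.
Of those, selections where exactly 2 are genuine: C(11,2)·C(16,6) = 55·8008 = 440440.
Conditional probability = 440440/2207205 = 88/441.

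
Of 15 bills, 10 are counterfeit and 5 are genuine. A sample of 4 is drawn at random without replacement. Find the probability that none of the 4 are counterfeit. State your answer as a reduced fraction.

1/273

There are C(15,4) = 1365 possible selections.
Selections with no counterfeit (all genuine): C(5,4) = 5.
Probability = 5/1365 = 1/273.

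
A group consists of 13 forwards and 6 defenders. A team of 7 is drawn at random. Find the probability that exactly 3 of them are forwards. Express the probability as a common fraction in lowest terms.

55/646

The sample space is all 7-subsets of the 19: C(19,7) = 50388.
Selections with exactly 3 forwards: choose 3 of the 13 forwards and 4 of the 6 defenders, C(13,3)·C(6,4) = 286·15 = 4290.
Probability = 4290/50388 = 55/646.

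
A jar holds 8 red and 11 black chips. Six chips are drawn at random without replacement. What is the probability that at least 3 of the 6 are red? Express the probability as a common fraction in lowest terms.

327/646

There are C(19,6) = 27132 ways to choose the 6.
Count the complement (fewer than 3 red): C(8,0)·C(11,6) + C(8,1)·C(11,5) + C(8,2)·C(11,4) = 462 + 3696 + 9240 = 13398.
Probability = 1 − 13398/27132 = 13734/27132 = 327/646.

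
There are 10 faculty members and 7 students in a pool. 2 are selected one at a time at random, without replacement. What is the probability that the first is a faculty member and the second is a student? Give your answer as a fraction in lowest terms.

35/136

Multiply the conditional probabilities at each draw: 10/17 · 7/16 = 70/272 = 35/136.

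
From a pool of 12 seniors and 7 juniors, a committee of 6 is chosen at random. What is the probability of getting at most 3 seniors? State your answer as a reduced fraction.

There are C(19,6) = 27132 ways to choose the 6.
Favorable selections (at most 3 seniors): C(12,0)·C(7,6) + C(12,1)·C(7,5) + C(12,2)·C(7,4) + C(12,3)·C(7,3) = 7 + 252 + 2310 + 7700 = 10269.
Probability = 10269/27132 = 489/1292.

489/1292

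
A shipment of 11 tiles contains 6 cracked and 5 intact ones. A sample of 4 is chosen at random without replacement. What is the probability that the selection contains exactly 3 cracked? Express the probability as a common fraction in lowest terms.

Total number of selections: C(11,4) = 330.
Selections with exactly 3 cracked: choose 3 of the 6 cracked and 1 of the 5 intact, C(6,3)·C(5,1) = 20·5 = 100.
Probability = 100/330 = 10/33.

10/33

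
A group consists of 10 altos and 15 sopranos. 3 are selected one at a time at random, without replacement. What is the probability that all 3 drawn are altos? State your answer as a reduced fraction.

6/115

Multiply the conditional probabilities at each draw: 10/25 · 9/24 · 8/23 = 720/13800 = 6/115.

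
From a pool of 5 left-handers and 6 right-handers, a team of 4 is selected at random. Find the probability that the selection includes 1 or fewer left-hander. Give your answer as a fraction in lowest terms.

Total selections: C(11,4) = 330.
Favorable selections (1 or fewer left-hander): C(5,0)·C(6,4) + C(5,1)·C(6,3) = 15 + 100 = 115.
Probability = 115/330 = 23/66.

23/66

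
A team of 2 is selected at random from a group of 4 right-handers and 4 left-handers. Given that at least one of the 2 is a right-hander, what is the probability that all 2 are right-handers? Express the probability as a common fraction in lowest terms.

3/11

Work in counts. Selections with at least one right-hander: C(8,2) − C(4,2) = 28 − 6 = 22.
Of those, selections where all 2 are right-handers: C(4,2) = 6.
Conditional probability = 6/22 = 3/11.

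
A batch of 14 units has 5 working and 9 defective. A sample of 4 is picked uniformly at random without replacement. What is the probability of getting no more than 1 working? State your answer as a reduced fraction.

Total selections: C(14,4) = 1001.
Favorable selections (no more than 1 working): C(5,0)·C(9,4) + C(5,1)·C(9,3) = 126 + 420 = 546.
Probability = 546/1001 = 6/11.

6/11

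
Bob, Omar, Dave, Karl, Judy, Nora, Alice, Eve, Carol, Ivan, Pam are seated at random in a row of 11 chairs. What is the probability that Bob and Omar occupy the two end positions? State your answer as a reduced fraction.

There are 11! = 39916800 arrangements.
Place Bob and Omar at the ends in 2 ways, arrange the remaining 9 in 9! = 362880 ways: 2·362880 = 725760.
Probability = 725760/39916800 = 1/55.

1/55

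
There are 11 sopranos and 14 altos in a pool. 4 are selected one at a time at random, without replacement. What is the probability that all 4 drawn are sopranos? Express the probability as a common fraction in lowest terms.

3/115

Multiply the conditional probabilities at each draw: 11/25 · 10/24 · 9/23 · 8/22 = 7920/303600 = 3/115.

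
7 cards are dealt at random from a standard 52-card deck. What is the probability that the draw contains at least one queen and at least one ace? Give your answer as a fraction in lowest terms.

3105873/16723070

There are C(52,7) = 133784560 possible draws.
By inclusion-exclusion on the complements, draws missing all queens or all aces: C(48,7) + C(48,7) − C(44,7) = 73629072 + 73629072 − 38320568 = 108937576.
So draws with at least one of each: 133784560 − 108937576 = 24846984, probability 24846984/133784560 = 3105873/16723070.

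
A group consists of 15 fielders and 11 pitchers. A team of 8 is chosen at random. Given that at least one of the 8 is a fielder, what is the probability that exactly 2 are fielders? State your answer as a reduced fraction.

Work in counts. Selections with at least one fielder: C(26,8) − C(11,8) = 1562275 − 165 = 1562110.
Of those, selections where exactly 2 are fielders: C(15,2)·C(11,6) = 105·462 = 48510.
Conditional probability = 48510/1562110 = 441/14201.

441/14201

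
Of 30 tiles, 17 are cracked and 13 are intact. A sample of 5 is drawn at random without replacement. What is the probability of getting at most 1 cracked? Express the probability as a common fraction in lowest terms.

517/5481

There are C(30,5) = 142506 ways to choose the 5.
Favorable selections (at most 1 cracked): C(17,0)·C(13,5) + C(17,1)·C(13,4) = 1287 + 12155 = 13442.
Probability = 13442/142506 = 517/5481.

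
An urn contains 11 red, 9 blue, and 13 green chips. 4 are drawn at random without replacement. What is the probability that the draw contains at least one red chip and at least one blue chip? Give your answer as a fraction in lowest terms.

359/620

There are C(33,4) = 40920 possible draws.
By inclusion-exclusion on the complements, draws missing all red or all blue: C(22,4) + C(24,4) − C(13,4) = 7315 + 10626 − 715 = 17226.
So draws with at least one of each: 40920 − 17226 = 23694, probability 23694/40920 = 359/620.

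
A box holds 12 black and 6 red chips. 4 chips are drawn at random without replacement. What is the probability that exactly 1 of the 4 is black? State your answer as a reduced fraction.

Total number of selections: C(18,4) = 3060.
Selections with exactly 1 black: choose 1 of the 12 black and 3 of the 6 red, C(12,1)·C(6,3) = 12·20 = 240.
Probability = 240/3060 = 4/51.

4/51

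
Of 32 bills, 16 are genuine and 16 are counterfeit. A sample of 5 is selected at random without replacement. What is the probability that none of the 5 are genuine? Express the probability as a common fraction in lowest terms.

There are C(32,5) = 201376 possible selections.
Selections with no genuine (all counterfeit): C(16,5) = 4368.
Probability = 4368/201376 = 39/1798.

39/1798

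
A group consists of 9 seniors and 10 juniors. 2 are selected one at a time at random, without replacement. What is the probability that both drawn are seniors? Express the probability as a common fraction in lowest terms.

4/19

Multiply the conditional probabilities at each draw: 9/19 · 8/18 = 72/342 = 4/19.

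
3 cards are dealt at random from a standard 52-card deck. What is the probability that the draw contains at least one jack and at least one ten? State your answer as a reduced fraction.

188/5525

There are C(52,3) = 22100 possible draws.
By inclusion-exclusion on the complements, draws missing all jacks or all tens: C(48,3) + C(48,3) − C(44,3) = 17296 + 17296 − 13244 = 21348.
So draws with at least one of each: 22100 − 21348 = 752, probability 752/22100 = 188/5525.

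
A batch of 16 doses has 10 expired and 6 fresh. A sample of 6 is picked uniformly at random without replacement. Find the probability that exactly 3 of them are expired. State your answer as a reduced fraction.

The sample space is all 6-subsets of the 16: C(16,6) = 8008.
Selections with exactly 3 expired: choose 3 of the 10 expired and 3 of the 6 fresh, C(10,3)·C(6,3) = 120·20 = 2400.
Probability = 2400/8008 = 300/1001.

300/1001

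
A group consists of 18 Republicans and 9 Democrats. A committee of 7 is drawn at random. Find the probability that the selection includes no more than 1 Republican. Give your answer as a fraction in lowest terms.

Total selections: C(27,7) = 888030.
Favorable selections (no more than 1 Republican): C(18,0)·C(9,7) + C(18,1)·C(9,6) = 36 + 1512 = 1548.
Probability = 1548/888030 = 86/49335.

86/49335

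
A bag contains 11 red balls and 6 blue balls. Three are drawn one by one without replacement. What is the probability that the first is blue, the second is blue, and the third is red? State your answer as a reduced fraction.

11/136

Multiply the conditional probabilities at each draw: 6/17 · 5/16 · 11/15 = 330/4080 = 11/136.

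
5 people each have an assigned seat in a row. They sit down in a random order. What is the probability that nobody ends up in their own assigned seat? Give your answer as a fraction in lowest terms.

There are 5! = 120 seatings.
By inclusion-exclusion, seatings with no fixed points: C(5,0)·5! − C(5,1)·4! + C(5,2)·3! − C(5,3)·2! + C(5,4)·1! − C(5,5)·0! = 44.
Probability = 44/120 = 11/30.

11/30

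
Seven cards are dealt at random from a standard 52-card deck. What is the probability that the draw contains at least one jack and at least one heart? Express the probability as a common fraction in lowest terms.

There are C(52,7) = 133784560 possible draws.
By inclusion-exclusion on the complements, draws missing all jacks or all hearts: C(48,7) + C(39,7) − C(36,7) = 73629072 + 15380937 − 8347680 = 80662329.
So draws with at least one of each: 133784560 − 80662329 = 53122231, probability 53122231/133784560.

53122231/133784560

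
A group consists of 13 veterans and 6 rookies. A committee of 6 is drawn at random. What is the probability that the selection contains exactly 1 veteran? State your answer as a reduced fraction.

13/4522

Total number of selections: C(19,6) = 27132.
Selections with exactly 1 veteran: choose 1 of the 13 veterans and 5 of the 6 rookies, C(13,1)·C(6,5) = 13·6 = 78.
Probability = 78/27132 = 13/4522.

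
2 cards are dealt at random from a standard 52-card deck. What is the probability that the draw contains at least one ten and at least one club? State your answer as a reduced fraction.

29/442

There are C(52,2) = 1326 possible draws.
By inclusion-exclusion on the complements, draws missing all tens or all clubs: C(48,2) + C(39,2) − C(36,2) = 1128 + 741 − 630 = 1239.
So draws with at least one of each: 1326 − 1239 = 87, probability 87/1326 = 29/442.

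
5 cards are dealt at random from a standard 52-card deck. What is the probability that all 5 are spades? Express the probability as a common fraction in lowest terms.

33/66640

There are C(52,5) = 2598960 possible 5-card hands.
Hands that are all spades: C(13,5) = 1287.
Probability = 1287/2598960 = 33/66640.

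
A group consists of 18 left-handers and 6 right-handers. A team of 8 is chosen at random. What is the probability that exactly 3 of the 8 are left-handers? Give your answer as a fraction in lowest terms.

There are C(24,8) = 735471 ways to choose 8 from 24.
Selections with exactly 3 left-handers: choose 3 of the 18 left-handers and 5 of the 6 right-handers, C(18,3)·C(6,5) = 816·6 = 4896.
Probability = 4896/735471 = 32/4807.

32/4807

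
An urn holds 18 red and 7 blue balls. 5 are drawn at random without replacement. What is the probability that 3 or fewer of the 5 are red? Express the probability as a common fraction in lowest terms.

There are C(25,5) = 53130 ways to choose the 5.
Count the complement (more than 3 red): C(18,4)·C(7,1) + C(18,5)·C(7,0) = 21420 + 8568 = 29988.
Probability = 1 − 29988/53130 = 23142/53130 = 551/1265.

551/1265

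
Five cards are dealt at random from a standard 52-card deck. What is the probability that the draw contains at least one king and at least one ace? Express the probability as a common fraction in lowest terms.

6509/64974

There are C(52,5) = 2598960 possible draws.
By inclusion-exclusion on the complements, draws missing all kings or all aces: C(48,5) + C(48,5) − C(44,5) = 1712304 + 1712304 − 1086008 = 2338600.
So draws with at least one of each: 2598960 − 2338600 = 260360, probability 260360/2598960 = 6509/64974.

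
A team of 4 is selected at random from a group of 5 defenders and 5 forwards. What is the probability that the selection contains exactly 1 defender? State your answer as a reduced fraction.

5/21

There are C(10,4) = 210 ways to choose 4 from 10.
Selections with exactly 1 defender: choose 1 of the 5 defenders and 3 of the 5 forwards, C(5,1)·C(5,3) = 5·10 = 50.
Probability = 50/210 = 5/21.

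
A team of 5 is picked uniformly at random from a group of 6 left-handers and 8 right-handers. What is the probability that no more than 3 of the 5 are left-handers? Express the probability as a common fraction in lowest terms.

There are C(14,5) = 2002 ways to choose the 5.
Favorable selections (no more than 3 left-handers): C(6,0)·C(8,5) + C(6,1)·C(8,4) + C(6,2)·C(8,3) + C(6,3)·C(8,2) = 56 + 420 + 840 + 560 = 1876.
Probability = 1876/2002 = 134/143.

134/143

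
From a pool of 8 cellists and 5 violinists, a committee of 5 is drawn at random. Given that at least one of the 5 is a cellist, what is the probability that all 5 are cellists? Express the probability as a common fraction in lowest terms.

Work in counts. Selections with at least one cellist: C(13,5) − C(5,5) = 1287 − 1 = 1286.
Of those, selections where all 5 are cellists: C(8,5) = 56.
Conditional probability = 56/1286 = 28/643.

28/643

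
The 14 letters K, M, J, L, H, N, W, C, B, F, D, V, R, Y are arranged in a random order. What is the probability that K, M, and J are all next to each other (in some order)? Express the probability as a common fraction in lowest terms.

There are 14! = 87178291200 arrangements.
Treat the three as one block: 12! placements × 3! orders within the block = 479001600·6 = 2874009600.
Probability = 2874009600/87178291200 = 3/91.

3/91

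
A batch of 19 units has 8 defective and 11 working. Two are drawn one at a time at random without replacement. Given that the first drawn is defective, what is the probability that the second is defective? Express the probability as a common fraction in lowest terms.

7/18

After removing one defective, 18 remain: 7 defective and 11 working.
So the probability the next is defective is 7/18.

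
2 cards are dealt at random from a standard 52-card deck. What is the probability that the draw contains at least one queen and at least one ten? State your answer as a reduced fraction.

There are C(52,2) = 1326 possible draws.
By inclusion-exclusion on the complements, draws missing all queens or all tens: C(48,2) + C(48,2) − C(44,2) = 1128 + 1128 − 946 = 1310.
So draws with at least one of each: 1326 − 1310 = 16, probability 16/1326 = 8/663.

8/663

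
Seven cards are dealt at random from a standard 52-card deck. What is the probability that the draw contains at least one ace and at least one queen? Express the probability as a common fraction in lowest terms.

3105873/16723070

There are C(52,7) = 133784560 possible draws.
By inclusion-exclusion on the complements, draws missing all aces or all queens: C(48,7) + C(48,7) − C(44,7) = 73629072 + 73629072 − 38320568 = 108937576.
So draws with at least one of each: 133784560 − 108937576 = 24846984, probability 24846984/133784560 = 3105873/16723070.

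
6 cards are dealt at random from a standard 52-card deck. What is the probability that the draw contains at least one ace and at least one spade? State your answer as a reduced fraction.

There are C(52,6) = 20358520 possible draws.
By inclusion-exclusion on the complements, draws missing all aces or all spades: C(48,6) + C(39,6) − C(36,6) = 12271512 + 3262623 − 1947792 = 13586343.
So draws with at least one of each: 20358520 − 13586343 = 6772177, probability 6772177/20358520.

6772177/20358520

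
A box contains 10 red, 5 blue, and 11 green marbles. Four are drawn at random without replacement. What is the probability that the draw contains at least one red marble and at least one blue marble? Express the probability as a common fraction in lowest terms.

There are C(26,4) = 14950 possible draws.
By inclusion-exclusion on the complements, draws missing all red or all blue: C(16,4) + C(21,4) − C(11,4) = 1820 + 5985 − 330 = 7475.
So draws with at least one of each: 14950 − 7475 = 7475, probability 7475/14950 = 1/2.

1/2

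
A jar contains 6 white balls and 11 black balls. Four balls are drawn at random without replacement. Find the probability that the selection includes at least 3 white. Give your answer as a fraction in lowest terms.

47/476

There are C(17,4) = 2380 ways to choose the 4.
Favorable selections (at least 3 white): C(6,3)·C(11,1) + C(6,4)·C(11,0) = 220 + 15 = 235.
Probability = 235/2380 = 47/476.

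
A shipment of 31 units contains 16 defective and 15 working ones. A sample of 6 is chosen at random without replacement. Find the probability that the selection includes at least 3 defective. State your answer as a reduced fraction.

5708/8091

There are C(31,6) = 736281 ways to choose the 6.
Favorable selections (at least 3 defective): C(16,3)·C(15,3) + C(16,4)·C(15,2) + C(16,5)·C(15,1) + C(16,6)·C(15,0) = 254800 + 191100 + 65520 + 8008 = 519428.
Probability = 519428/736281 = 5708/8091.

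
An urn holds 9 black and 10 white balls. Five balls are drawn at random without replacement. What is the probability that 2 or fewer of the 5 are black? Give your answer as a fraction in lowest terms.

359/646

Total selections: C(19,5) = 11628.
Favorable selections (2 or fewer black): C(9,0)·C(10,5) + C(9,1)·C(10,4) + C(9,2)·C(10,3) = 252 + 1890 + 4320 = 6462.
Probability = 6462/11628 = 359/646.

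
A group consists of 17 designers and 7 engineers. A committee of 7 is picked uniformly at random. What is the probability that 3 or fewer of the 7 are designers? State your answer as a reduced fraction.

Total selections: C(24,7) = 346104.
Favorable selections (3 or fewer designers): C(17,0)·C(7,7) + C(17,1)·C(7,6) + C(17,2)·C(7,5) + C(17,3)·C(7,4) = 1 + 119 + 2856 + 23800 = 26776.
Probability = 26776/346104 = 3347/43263.

3347/43263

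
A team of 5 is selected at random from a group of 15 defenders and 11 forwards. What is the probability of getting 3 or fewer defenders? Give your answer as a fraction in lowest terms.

167/230

There are C(26,5) = 65780 ways to choose the 5.
Count the complement (more than 3 defenders): C(15,4)·C(11,1) + C(15,5)·C(11,0) = 15015 + 3003 = 18018.
Probability = 1 − 18018/65780 = 47762/65780 = 167/230.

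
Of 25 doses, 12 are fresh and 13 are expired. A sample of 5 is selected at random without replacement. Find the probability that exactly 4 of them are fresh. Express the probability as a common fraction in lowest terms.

39/322

The sample space is all 5-subsets of the 25: C(25,5) = 53130.
Selections with exactly 4 fresh: choose 4 of the 12 fresh and 1 of the 13 expired, C(12,4)·C(13,1) = 495·13 = 6435.
Probability = 6435/53130 = 39/322.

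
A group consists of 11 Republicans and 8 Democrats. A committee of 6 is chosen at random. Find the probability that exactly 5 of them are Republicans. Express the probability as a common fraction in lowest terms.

The sample space is all 6-subsets of the 19: C(19,6) = 27132.
Selections with exactly 5 Republicans: choose 5 of the 11 Republicans and 1 of the 8 Democrats, C(11,5)·C(8,1) = 462·8 = 3696.
Probability = 3696/27132 = 44/323.

44/323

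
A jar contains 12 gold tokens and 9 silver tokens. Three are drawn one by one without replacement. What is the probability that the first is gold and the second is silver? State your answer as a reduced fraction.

Multiply the conditional probabilities at each draw: 12/21 · 9/20 = 108/420 = 9/35.

9/35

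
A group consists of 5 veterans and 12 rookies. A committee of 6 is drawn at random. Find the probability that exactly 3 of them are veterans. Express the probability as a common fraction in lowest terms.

Total number of selections: C(17,6) = 12376.
Selections with exactly 3 veterans: choose 3 of the 5 veterans and 3 of the 12 rookies, C(5,3)·C(12,3) = 10·220 = 2200.
Probability = 2200/12376 = 275/1547.

275/1547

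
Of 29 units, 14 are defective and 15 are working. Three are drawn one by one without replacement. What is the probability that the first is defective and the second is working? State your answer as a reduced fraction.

Multiply the conditional probabilities at each draw: 14/29 · 15/28 = 210/812 = 15/58.

15/58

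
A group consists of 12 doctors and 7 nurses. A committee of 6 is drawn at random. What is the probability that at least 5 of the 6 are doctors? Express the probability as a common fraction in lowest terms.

Total selections: C(19,6) = 27132.
Favorable selections (at least 5 doctors): C(12,5)·C(7,1) + C(12,6)·C(7,0) = 5544 + 924 = 6468.
Probability = 6468/27132 = 77/323.

77/323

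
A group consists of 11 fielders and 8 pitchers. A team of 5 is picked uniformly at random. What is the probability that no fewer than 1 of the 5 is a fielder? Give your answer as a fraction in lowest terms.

2893/2907

There are C(19,5) = 11628 ways to choose the 5.
Favorable selections (no fewer than 1 fielder): C(11,1)·C(8,4) + C(11,2)·C(8,3) + C(11,3)·C(8,2) + C(11,4)·C(8,1) + C(11,5)·C(8,0) = 770 + 3080 + 4620 + 2640 + 462 = 11572.
Probability = 11572/11628 = 2893/2907.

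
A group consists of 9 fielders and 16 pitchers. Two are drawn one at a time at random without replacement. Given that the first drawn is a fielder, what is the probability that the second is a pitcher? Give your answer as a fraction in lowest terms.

2/3

After removing one fielder, 24 remain: 8 fielders and 16 pitchers.
So the probability the next is a pitcher is 16/24 = 2/3.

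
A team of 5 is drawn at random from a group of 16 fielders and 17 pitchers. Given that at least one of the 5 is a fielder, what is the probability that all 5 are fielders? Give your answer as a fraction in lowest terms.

1092/57787

Work in counts. Selections with at least one fielder: C(33,5) − C(17,5) = 237336 − 6188 = 231148.
Of those, selections where all 5 are fielders: C(16,5) = 4368.
Conditional probability = 4368/231148 = 1092/57787.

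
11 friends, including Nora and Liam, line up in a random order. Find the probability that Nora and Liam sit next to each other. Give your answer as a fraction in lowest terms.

2/11

There are 11! = 39916800 arrangements.
Treat Nora and Liam as a block: 10! arrangements of the blocks × 2 orders within the block = 2·3628800 = 7257600.
Probability = 7257600/39916800 = 2/11.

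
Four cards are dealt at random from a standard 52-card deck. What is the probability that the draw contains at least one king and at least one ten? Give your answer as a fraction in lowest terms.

There are C(52,4) = 270725 possible draws.
By inclusion-exclusion on the complements, draws missing all kings or all tens: C(48,4) + C(48,4) − C(44,4) = 194580 + 194580 − 135751 = 253409.
So draws with at least one of each: 270725 − 253409 = 17316, probability 17316/270725 = 1332/20825.

1332/20825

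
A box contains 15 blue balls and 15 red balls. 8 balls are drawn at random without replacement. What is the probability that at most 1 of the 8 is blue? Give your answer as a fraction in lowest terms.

176/10005

Total selections: C(30,8) = 5852925.
Favorable selections (at most 1 blue): C(15,0)·C(15,8) + C(15,1)·C(15,7) = 6435 + 96525 = 102960.
Probability = 102960/5852925 = 176/10005.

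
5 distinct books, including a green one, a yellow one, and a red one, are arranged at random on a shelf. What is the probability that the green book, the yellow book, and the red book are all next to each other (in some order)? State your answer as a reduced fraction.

There are 5! = 120 arrangements.
Treat the three as one block: 3! placements × 3! orders within the block = 6·6 = 36.
Probability = 36/120 = 3/10.

3/10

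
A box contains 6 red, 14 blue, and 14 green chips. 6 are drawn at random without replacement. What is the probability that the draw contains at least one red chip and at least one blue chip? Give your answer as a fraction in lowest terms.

932407/1344904

There are C(34,6) = 1344904 possible draws.
By inclusion-exclusion on the complements, draws missing all red or all blue: C(28,6) + C(20,6) − C(14,6) = 376740 + 38760 − 3003 = 412497.
So draws with at least one of each: 1344904 − 412497 = 932407, probability 932407/1344904.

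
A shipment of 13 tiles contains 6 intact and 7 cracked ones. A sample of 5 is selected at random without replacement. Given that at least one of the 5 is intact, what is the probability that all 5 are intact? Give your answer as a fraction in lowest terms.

1/211

Work in counts. Selections with at least one intact: C(13,5) − C(7,5) = 1287 − 21 = 1266.
Of those, selections where all 5 are intact: C(6,5) = 6.
Conditional probability = 6/1266 = 1/211.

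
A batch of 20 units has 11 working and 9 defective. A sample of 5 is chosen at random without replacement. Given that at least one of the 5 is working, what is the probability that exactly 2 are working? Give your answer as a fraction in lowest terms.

Work in counts. Selections with at least one working: C(20,5) − C(9,5) = 15504 − 126 = 15378.
Of those, selections where exactly 2 are working: C(11,2)·C(9,3) = 55·84 = 4620.
Conditional probability = 4620/15378 = 70/233.

70/233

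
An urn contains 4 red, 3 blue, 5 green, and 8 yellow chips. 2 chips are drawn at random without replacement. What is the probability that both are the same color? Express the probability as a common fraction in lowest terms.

There are C(20,2) = 190 ways to draw 2 chips.
All same color: C(4,2) + C(3,2) + C(5,2) + C(8,2) = 6 + 3 + 10 + 28 = 47.
Probability = 47/190.

47/190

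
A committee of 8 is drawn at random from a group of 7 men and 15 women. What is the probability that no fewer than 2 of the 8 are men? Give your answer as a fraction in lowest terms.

271/323

Total selections: C(22,8) = 319770.
Count the complement (fewer than 2 men): C(7,0)·C(15,8) + C(7,1)·C(15,7) = 6435 + 45045 = 51480.
Probability = 1 − 51480/319770 = 268290/319770 = 271/323.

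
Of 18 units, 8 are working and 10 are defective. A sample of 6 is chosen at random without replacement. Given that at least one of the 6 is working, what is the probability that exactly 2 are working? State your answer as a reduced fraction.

140/437

Work in counts. Selections with at least one working: C(18,6) − C(10,6) = 18564 − 210 = 18354.
Of those, selections where exactly 2 are working: C(8,2)·C(10,4) = 28·210 = 5880.
Conditional probability = 5880/18354 = 140/437.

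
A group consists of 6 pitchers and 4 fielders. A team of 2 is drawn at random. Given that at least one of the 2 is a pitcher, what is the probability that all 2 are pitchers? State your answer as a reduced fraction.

Work in counts. Selections with at least one pitcher: C(10,2) − C(4,2) = 45 − 6 = 39.
Of those, selections where all 2 are pitchers: C(6,2) = 15.
Conditional probability = 15/39 = 5/13.

5/13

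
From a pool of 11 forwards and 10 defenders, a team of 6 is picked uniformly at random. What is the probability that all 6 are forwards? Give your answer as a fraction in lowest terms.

11/1292

There are C(21,6) = 54264 possible selections.
Selections with all forwards: C(11,6) = 462.
Probability = 462/54264 = 11/1292.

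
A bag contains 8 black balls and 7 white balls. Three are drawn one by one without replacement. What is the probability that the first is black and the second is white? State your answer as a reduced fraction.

Multiply the conditional probabilities at each draw: 8/15 · 7/14 = 56/210 = 4/15.

4/15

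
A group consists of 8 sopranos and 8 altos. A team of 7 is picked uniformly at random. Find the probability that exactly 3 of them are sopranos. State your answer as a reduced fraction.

Total number of selections: C(16,7) = 11440.
Selections with exactly 3 sopranos: choose 3 of the 8 sopranos and 4 of the 8 altos, C(8,3)·C(8,4) = 56·70 = 3920.
Probability = 3920/11440 = 49/143.

49/143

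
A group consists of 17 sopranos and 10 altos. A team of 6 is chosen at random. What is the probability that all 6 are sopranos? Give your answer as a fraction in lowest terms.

476/11385

There are C(27,6) = 296010 possible selections.
Selections with all sopranos: C(17,6) = 12376.
Probability = 12376/296010 = 476/11385.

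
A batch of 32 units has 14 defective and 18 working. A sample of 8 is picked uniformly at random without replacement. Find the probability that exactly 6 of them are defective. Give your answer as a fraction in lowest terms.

3927/89900

There are C(32,8) = 10518300 ways to choose 8 from 32.
Selections with exactly 6 defective: choose 6 of the 14 defective and 2 of the 18 working, C(14,6)·C(18,2) = 3003·153 = 459459.
Probability = 459459/10518300 = 3927/89900.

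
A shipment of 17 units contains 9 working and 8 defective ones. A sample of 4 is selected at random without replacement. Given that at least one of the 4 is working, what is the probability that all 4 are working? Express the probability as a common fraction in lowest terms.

3/55

Work in counts. Selections with at least one working: C(17,4) − C(8,4) = 2380 − 70 = 2310.
Of those, selections where all 4 are working: C(9,4) = 126.
Conditional probability = 126/2310 = 3/55.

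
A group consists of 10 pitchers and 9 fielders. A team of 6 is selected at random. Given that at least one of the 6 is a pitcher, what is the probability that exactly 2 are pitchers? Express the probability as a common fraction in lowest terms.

Work in counts. Selections with at least one pitcher: C(19,6) − C(9,6) = 27132 − 84 = 27048.
Of those, selections where exactly 2 are pitchers: C(10,2)·C(9,4) = 45·126 = 5670.
Conditional probability = 5670/27048 = 135/644.

135/644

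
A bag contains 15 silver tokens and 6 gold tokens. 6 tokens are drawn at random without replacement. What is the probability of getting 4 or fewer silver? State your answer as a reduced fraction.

Total selections: C(21,6) = 54264.
Count the complement (more than 4 silver): C(15,5)·C(6,1) + C(15,6)·C(6,0) = 18018 + 5005 = 23023.
Probability = 1 − 23023/54264 = 31241/54264 = 4463/7752.

4463/7752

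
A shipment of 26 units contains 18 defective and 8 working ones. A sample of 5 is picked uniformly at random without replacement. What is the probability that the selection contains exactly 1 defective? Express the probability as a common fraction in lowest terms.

63/3289

There are C(26,5) = 65780 ways to choose 5 from 26.
Selections with exactly 1 defective: choose 1 of the 18 defective and 4 of the 8 working, C(18,1)·C(8,4) = 18·70 = 1260.
Probability = 1260/65780 = 63/3289.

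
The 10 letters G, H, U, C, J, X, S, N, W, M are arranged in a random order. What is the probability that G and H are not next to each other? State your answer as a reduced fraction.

4/5

There are 10! = 3628800 arrangements.
Arrangements with G and H adjacent: 2·9! = 725760.
So not adjacent: 3628800 − 725760 = 2903040, probability 2903040/3628800 = 4/5.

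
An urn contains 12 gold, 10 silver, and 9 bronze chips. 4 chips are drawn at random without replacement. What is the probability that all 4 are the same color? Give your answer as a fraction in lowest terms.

There are C(31,4) = 31465 ways to draw 4 chips.
All same color: C(12,4) + C(10,4) + C(9,4) = 495 + 210 + 126 = 831.
Probability = 831/31465.

831/31465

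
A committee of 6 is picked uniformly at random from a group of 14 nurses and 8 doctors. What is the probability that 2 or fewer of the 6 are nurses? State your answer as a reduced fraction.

18/187

Total selections: C(22,6) = 74613.
Favorable selections (2 or fewer nurses): C(14,0)·C(8,6) + C(14,1)·C(8,5) + C(14,2)·C(8,4) = 28 + 784 + 6370 = 7182.
Probability = 7182/74613 = 18/187.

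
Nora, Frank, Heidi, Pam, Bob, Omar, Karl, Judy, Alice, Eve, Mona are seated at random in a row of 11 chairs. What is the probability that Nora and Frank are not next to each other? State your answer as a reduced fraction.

9/11

There are 11! = 39916800 arrangements.
Arrangements with Nora and Frank adjacent: 2·10! = 7257600.
So not adjacent: 39916800 − 7257600 = 32659200, probability 32659200/39916800 = 9/11.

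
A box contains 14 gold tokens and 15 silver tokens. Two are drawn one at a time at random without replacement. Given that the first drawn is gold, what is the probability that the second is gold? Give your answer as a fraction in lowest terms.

After removing one gold, 28 remain: 13 gold and 15 silver.
So the probability the next is gold is 13/28.

13/28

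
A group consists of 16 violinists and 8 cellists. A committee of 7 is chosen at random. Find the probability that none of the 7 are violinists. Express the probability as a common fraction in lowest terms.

There are C(24,7) = 346104 possible selections.
Selections with no violinists (all cellists): C(8,7) = 8.
Probability = 8/346104 = 1/43263.

1/43263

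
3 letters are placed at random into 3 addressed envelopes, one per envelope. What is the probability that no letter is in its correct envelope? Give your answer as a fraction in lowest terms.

1/3

There are 3! = 6 assignments.
By inclusion-exclusion, assignments with no fixed points: C(3,0)·3! − C(3,1)·2! + C(3,2)·1! − C(3,3)·0! = 2.
Probability = 2/6 = 1/3.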